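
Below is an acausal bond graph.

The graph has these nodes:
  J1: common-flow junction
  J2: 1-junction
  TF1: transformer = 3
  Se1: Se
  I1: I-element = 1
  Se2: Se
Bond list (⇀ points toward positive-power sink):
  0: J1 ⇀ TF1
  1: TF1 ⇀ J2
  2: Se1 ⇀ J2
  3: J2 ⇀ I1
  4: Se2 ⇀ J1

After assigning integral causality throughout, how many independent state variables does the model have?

1  (I1 all integral)

β2 stroke→J2  (Se1 (Se) sets effort on bond)
β4 stroke→J1  (source Se2 imposes e)
β0 stroke→TF1  (only one flow-in slot at J1)
β1 stroke→J2  (TF1 one-in-one-out from 0)
β3 stroke→I1  (J2 needs exactly one f-in)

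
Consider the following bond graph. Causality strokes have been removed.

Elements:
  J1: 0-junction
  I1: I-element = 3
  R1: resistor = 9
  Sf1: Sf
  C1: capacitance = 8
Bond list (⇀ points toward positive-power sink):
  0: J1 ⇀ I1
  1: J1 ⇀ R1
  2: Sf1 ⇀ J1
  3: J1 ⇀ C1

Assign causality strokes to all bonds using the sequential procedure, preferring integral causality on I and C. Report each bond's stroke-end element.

#2 stroke→Sf1  (Sf1: flow source, stroke at near end)
#0 stroke→I1  (I1 outputs flow p/I1)
#3 stroke→J1  (C1: C, integral causality)
#1 stroke→R1  (common-e at J1 fixed by 3)

bond 0 →I1
bond 1 →R1
bond 2 →Sf1
bond 3 →J1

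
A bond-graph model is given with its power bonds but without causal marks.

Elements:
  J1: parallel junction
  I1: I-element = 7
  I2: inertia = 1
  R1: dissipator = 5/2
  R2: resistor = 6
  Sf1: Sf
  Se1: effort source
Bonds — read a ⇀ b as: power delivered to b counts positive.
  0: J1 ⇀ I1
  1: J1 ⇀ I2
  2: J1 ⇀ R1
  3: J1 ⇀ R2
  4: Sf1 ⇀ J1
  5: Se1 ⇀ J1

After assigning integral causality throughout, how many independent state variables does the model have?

2  (I1, I2 all integral)

#4 →Sf1  (Sf1 (Sf) sets flow on bond)
#5 →J1  (Se1: effort source, stroke at far end)
#0 →I1  (J1 effort already set via bond 5)
#1 →I2  (J1: bond 5 brought effort, rest push out)
#2 →R1  (J1 effort already set via bond 5)
#3 →R2  (J1 effort already set via bond 5)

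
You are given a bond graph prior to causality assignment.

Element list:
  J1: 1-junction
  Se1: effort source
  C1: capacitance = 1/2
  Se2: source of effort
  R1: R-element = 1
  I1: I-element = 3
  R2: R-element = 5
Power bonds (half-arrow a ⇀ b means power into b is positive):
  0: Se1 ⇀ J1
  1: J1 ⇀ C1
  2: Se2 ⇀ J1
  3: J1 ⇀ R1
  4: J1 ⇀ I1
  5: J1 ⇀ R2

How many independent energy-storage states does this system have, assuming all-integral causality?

2  (C1, I1 all integral)

β0 |J1  (Se1 fixes effort; stroke away)
β2 |J1  (Se2 (Se) sets effort on bond)
β1 |J1  (C1 outputs effort q/C1)
β4 |I1  (prefer integral on I1)
β3 |J1  (J1 flow already set via bond 4)
β5 |J1  (J1: bond 4 brought flow, rest push out)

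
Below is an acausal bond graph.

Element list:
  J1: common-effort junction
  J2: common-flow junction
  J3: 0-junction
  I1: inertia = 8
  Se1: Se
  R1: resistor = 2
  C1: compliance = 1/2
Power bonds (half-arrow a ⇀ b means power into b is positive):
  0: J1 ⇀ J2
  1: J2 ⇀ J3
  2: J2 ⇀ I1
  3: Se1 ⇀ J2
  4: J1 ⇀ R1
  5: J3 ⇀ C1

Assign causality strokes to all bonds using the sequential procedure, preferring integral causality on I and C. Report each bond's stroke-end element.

#3 →J2  (Se1 (Se) sets effort on bond)
#2 →I1  (prefer integral on I1)
#0 →J2  (J2 flow already set via bond 2)
#1 →J2  (common-f at J2 fixed by 2)
#5 →J3  (J3 needs exactly one e-in)
#4 →J1  (J1 needs exactly one e-in)

#0 →J2
#1 →J2
#2 →I1
#3 →J2
#4 →J1
#5 →J3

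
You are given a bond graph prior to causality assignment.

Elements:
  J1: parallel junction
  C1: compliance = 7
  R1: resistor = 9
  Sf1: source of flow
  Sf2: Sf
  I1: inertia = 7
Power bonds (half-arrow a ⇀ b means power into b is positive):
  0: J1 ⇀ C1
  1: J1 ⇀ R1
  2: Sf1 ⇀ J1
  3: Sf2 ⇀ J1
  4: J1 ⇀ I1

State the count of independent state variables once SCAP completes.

2  (C1, I1 all integral)

bond 2 stroke→Sf1  (source Sf1 imposes f)
bond 3 stroke→Sf2  (Sf2: flow source, stroke at near end)
bond 0 stroke→J1  (prefer integral on C1)
bond 1 stroke→R1  (J1: bond 0 brought effort, rest push out)
bond 4 stroke→I1  (0-jn J1 has e-setter on 0)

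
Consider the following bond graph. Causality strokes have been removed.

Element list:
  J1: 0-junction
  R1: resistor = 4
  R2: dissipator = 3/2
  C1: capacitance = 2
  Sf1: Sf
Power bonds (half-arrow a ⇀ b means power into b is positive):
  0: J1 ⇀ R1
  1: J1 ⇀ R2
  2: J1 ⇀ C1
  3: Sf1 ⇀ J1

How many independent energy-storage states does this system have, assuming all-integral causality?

bond 3 stroke→Sf1  (Sf1 fixes flow; stroke at Sf1)
bond 2 stroke→J1  (C1: C, integral causality)
bond 0 stroke→R1  (J1 effort already set via bond 2)
bond 1 stroke→R2  (J1: bond 2 brought effort, rest push out)

1  (C1 all integral)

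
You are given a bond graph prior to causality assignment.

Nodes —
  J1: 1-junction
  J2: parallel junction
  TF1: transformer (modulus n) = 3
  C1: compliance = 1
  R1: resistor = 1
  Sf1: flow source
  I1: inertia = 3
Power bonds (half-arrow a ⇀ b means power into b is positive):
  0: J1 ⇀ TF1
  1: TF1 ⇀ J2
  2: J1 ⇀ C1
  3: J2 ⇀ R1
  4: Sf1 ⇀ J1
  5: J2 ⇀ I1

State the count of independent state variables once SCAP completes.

2  (C1, I1 all integral)

β4 |Sf1  (Sf1: flow source, stroke at near end)
β0 |J1  (1-jn J1 has f-setter on 4)
β2 |J1  (common-f at J1 fixed by 4)
β1 |TF1  (TF1 one-in-one-out from 0)
β5 |I1  (I1 outputs flow p/I1)
β3 |J2  (only one effort-in slot at J2)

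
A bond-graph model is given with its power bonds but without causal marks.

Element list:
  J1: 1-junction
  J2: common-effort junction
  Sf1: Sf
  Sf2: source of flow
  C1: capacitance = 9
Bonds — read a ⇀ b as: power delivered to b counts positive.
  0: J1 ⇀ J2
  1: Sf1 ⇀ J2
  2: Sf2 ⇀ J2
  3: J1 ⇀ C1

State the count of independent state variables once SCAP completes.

β1 |Sf1  (Sf1 (Sf) sets flow on bond)
β2 |Sf2  (Sf2 (Sf) sets flow on bond)
β0 |J2  (J2 needs exactly one e-in)
β3 |J1  (common-f at J1 fixed by 0)

1  (C1 all integral)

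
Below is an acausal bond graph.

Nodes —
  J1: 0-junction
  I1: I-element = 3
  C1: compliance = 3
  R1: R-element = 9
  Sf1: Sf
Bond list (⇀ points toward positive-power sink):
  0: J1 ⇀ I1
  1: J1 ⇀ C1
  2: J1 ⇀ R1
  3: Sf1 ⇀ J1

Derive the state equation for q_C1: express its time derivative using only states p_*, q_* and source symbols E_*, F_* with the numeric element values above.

β3 →Sf1  (Sf1 fixes flow; stroke at Sf1)
β0 →I1  (prefer integral on I1)
β1 →J1  (prefer integral on C1)
β2 →R1  (0-jn J1 has e-setter on 1)

dq_C1/dt = F_Sf1 - p_I1/3 - q_C1/27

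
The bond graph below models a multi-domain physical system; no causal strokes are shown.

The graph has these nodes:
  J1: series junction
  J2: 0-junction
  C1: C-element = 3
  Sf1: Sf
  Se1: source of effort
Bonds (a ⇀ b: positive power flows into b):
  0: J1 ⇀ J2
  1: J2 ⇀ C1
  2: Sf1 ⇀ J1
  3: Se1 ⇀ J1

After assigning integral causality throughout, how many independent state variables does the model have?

1  (C1 all integral)

β2 |Sf1  (Sf1: flow source, stroke at near end)
β3 |J1  (Se1: effort source, stroke at far end)
β0 |J1  (J1: bond 2 brought flow, rest push out)
β1 |J2  (closing 0-jn rule on J2)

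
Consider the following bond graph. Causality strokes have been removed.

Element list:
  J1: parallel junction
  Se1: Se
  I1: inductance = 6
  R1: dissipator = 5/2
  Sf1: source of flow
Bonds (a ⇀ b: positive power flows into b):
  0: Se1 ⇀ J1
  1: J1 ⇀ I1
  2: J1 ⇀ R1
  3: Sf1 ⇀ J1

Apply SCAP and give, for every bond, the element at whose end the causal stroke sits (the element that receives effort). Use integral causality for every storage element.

bond 0 stroke at J1
bond 1 stroke at I1
bond 2 stroke at R1
bond 3 stroke at Sf1

#0 stroke at J1  (Se1 (Se) sets effort on bond)
#3 stroke at Sf1  (Sf1: flow source, stroke at near end)
#1 stroke at I1  (common-e at J1 fixed by 0)
#2 stroke at R1  (common-e at J1 fixed by 0)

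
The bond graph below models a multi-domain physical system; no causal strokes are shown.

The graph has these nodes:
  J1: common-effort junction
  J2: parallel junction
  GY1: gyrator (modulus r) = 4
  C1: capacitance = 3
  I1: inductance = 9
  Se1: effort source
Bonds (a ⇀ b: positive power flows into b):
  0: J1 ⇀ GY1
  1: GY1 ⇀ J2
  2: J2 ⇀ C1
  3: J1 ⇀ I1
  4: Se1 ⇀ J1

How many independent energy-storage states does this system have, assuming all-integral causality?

#4 →J1  (Se1 (Se) sets effort on bond)
#0 →GY1  (J1 effort already set via bond 4)
#3 →I1  (0-jn J1 has e-setter on 4)
#1 →GY1  (GY1: gyrator matches bond 0)
#2 →J2  (J2: last free bond brings effort in)

2  (C1, I1 all integral)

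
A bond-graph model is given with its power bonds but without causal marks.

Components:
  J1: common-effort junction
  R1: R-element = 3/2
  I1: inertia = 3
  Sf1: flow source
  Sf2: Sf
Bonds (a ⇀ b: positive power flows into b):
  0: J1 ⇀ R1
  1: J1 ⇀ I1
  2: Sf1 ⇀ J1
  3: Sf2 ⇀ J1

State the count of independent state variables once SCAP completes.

1  (I1 all integral)

b2 |Sf1  (source Sf1 imposes f)
b3 |Sf2  (Sf2 fixes flow; stroke at Sf2)
b1 |I1  (I1: I, integral causality)
b0 |J1  (J1 needs exactly one e-in)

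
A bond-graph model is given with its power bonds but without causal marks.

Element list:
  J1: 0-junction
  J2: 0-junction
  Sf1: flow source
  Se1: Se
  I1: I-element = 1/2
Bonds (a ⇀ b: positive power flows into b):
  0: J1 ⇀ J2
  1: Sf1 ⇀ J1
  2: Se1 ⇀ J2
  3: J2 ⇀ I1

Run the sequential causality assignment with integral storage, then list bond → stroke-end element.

bond 1 stroke at Sf1  (Sf1 fixes flow; stroke at Sf1)
bond 2 stroke at J2  (Se1: effort source, stroke at far end)
bond 0 stroke at J1  (closing 0-jn rule on J1)
bond 3 stroke at I1  (J2: bond 2 brought effort, rest push out)

b0 stroke at J1
b1 stroke at Sf1
b2 stroke at J2
b3 stroke at I1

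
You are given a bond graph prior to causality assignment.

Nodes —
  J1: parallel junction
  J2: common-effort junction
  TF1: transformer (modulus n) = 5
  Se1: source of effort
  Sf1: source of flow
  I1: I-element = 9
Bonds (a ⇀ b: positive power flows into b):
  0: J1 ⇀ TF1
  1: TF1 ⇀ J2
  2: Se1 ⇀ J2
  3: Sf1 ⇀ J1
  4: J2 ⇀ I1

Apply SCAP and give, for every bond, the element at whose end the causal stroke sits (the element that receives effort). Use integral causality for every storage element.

β0 →J1
β1 →TF1
β2 →J2
β3 →Sf1
β4 →I1

bond 2 stroke→J2  (Se1 (Se) sets effort on bond)
bond 3 stroke→Sf1  (source Sf1 imposes f)
bond 0 stroke→J1  (J1: last free bond brings effort in)
bond 1 stroke→TF1  (J2: bond 2 brought effort, rest push out)
bond 4 stroke→I1  (J2 effort already set via bond 2)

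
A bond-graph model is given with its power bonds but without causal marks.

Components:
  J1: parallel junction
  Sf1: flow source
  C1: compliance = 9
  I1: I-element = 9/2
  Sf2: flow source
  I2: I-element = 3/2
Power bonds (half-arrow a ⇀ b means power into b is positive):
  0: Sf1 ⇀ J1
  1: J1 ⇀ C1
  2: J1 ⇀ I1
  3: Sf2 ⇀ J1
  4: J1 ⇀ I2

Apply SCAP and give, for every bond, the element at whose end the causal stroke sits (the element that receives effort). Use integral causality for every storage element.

#0 →Sf1  (source Sf1 imposes f)
#3 →Sf2  (source Sf2 imposes f)
#1 →J1  (prefer integral on C1)
#2 →I1  (0-jn J1 has e-setter on 1)
#4 →I2  (0-jn J1 has e-setter on 1)

β0 stroke→Sf1
β1 stroke→J1
β2 stroke→I1
β3 stroke→Sf2
β4 stroke→I2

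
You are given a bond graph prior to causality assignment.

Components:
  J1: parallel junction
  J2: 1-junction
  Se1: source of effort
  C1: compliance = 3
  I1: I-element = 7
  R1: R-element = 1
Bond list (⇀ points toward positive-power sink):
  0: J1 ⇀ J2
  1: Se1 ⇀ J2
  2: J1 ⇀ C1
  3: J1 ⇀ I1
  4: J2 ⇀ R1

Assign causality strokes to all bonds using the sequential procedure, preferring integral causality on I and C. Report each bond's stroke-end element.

b1 stroke→J2  (Se1 fixes effort; stroke away)
b2 stroke→J1  (C1: C, integral causality)
b0 stroke→J2  (0-jn J1 has e-setter on 2)
b3 stroke→I1  (J1: bond 2 brought effort, rest push out)
b4 stroke→R1  (J2: last free bond brings flow in)

β0 stroke→J2
β1 stroke→J2
β2 stroke→J1
β3 stroke→I1
β4 stroke→R1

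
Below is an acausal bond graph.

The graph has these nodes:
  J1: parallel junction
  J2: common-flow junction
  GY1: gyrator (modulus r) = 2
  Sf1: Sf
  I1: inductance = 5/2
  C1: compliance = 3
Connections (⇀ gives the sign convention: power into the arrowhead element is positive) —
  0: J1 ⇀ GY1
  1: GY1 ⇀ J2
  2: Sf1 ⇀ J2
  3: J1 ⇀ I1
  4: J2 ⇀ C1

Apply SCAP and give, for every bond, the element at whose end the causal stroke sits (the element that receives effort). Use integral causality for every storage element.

β0 |J1
β1 |J2
β2 |Sf1
β3 |I1
β4 |J2

b2 stroke at Sf1  (Sf1 (Sf) sets flow on bond)
b1 stroke at J2  (1-jn J2 has f-setter on 2)
b4 stroke at J2  (J2: bond 2 brought flow, rest push out)
b0 stroke at J1  (GY1: gyrator matches bond 1)
b3 stroke at I1  (J1: bond 0 brought effort, rest push out)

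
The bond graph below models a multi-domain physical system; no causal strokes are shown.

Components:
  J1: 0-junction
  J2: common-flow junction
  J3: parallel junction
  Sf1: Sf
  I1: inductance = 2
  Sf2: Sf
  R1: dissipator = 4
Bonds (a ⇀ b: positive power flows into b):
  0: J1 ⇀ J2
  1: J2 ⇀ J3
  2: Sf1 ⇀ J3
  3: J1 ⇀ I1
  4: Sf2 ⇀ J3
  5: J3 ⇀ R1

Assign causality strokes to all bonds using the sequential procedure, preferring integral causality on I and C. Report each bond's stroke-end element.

bond 0 stroke→J1
bond 1 stroke→J2
bond 2 stroke→Sf1
bond 3 stroke→I1
bond 4 stroke→Sf2
bond 5 stroke→J3

bond 2 →Sf1  (Sf1: flow source, stroke at near end)
bond 4 →Sf2  (source Sf2 imposes f)
bond 3 →I1  (I1 outputs flow p/I1)
bond 0 →J1  (J1: last free bond brings effort in)
bond 1 →J2  (J2 flow already set via bond 0)
bond 5 →J3  (J3 needs exactly one e-in)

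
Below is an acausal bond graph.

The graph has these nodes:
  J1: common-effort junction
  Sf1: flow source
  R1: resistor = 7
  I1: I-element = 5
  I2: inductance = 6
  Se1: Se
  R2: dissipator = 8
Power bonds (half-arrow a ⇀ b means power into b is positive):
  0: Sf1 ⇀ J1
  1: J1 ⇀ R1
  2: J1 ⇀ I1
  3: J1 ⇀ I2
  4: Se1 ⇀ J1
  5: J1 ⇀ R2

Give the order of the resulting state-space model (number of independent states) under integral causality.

b0 |Sf1  (source Sf1 imposes f)
b4 |J1  (Se1 (Se) sets effort on bond)
b1 |R1  (0-jn J1 has e-setter on 4)
b2 |I1  (common-e at J1 fixed by 4)
b3 |I2  (common-e at J1 fixed by 4)
b5 |R2  (common-e at J1 fixed by 4)

2  (I1, I2 all integral)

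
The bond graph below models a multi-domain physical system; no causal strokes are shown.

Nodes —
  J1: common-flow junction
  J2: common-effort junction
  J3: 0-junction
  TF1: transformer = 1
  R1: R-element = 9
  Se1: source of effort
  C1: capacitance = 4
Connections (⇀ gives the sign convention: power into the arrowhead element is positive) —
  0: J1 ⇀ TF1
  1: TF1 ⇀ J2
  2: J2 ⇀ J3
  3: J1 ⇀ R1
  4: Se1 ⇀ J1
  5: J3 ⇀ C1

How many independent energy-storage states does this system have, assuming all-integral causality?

1  (C1 all integral)

bond 4 |J1  (Se1 fixes effort; stroke away)
bond 5 |J3  (prefer integral on C1)
bond 2 |J2  (0-jn J3 has e-setter on 5)
bond 1 |TF1  (J2 effort already set via bond 2)
bond 0 |J1  (TF TF1: opposite of bond 1)
bond 3 |R1  (only one flow-in slot at J1)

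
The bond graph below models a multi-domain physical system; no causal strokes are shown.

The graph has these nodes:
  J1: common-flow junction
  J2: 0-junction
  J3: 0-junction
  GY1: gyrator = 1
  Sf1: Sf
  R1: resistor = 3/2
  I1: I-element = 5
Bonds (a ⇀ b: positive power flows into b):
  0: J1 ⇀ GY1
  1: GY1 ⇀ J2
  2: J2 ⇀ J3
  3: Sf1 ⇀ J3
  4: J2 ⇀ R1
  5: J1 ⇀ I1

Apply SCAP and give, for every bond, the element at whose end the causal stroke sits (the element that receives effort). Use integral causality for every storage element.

β0 stroke→J1
β1 stroke→J2
β2 stroke→J3
β3 stroke→Sf1
β4 stroke→R1
β5 stroke→I1

#3 →Sf1  (source Sf1 imposes f)
#2 →J3  (J3 needs exactly one e-in)
#5 →I1  (I1 outputs flow p/I1)
#0 →J1  (J1: bond 5 brought flow, rest push out)
#1 →J2  (GY GY1: same side as bond 0)
#4 →R1  (J2: bond 1 brought effort, rest push out)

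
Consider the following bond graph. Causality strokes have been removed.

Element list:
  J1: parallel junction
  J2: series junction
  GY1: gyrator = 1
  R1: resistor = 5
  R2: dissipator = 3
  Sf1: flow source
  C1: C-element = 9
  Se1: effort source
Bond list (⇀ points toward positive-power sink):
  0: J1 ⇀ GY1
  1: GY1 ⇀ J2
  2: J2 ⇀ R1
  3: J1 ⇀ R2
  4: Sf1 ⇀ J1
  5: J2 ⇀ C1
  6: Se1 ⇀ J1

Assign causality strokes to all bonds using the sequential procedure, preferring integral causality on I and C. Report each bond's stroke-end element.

bond 4 |Sf1  (Sf1: flow source, stroke at near end)
bond 6 |J1  (Se1 fixes effort; stroke away)
bond 0 |GY1  (0-jn J1 has e-setter on 6)
bond 3 |R2  (common-e at J1 fixed by 6)
bond 1 |GY1  (through GY1, causality inverts; strokes same side of GY1)
bond 2 |J2  (J2: bond 1 brought flow, rest push out)
bond 5 |J2  (common-f at J2 fixed by 1)

#0 stroke→GY1
#1 stroke→GY1
#2 stroke→J2
#3 stroke→R2
#4 stroke→Sf1
#5 stroke→J2
#6 stroke→J1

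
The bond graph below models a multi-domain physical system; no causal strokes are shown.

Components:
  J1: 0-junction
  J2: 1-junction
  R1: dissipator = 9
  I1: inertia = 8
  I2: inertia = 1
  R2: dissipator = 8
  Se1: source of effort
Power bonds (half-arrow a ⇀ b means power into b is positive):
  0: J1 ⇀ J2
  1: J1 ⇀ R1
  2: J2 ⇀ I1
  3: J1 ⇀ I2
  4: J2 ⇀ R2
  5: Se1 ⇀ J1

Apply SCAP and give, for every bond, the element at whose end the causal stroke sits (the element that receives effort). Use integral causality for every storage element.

β0 stroke→J2
β1 stroke→R1
β2 stroke→I1
β3 stroke→I2
β4 stroke→J2
β5 stroke→J1

bond 5 stroke at J1  (source Se1 imposes e)
bond 0 stroke at J2  (J1: bond 5 brought effort, rest push out)
bond 1 stroke at R1  (J1 effort already set via bond 5)
bond 3 stroke at I2  (common-e at J1 fixed by 5)
bond 2 stroke at I1  (I1 integral (f out))
bond 4 stroke at J2  (common-f at J2 fixed by 2)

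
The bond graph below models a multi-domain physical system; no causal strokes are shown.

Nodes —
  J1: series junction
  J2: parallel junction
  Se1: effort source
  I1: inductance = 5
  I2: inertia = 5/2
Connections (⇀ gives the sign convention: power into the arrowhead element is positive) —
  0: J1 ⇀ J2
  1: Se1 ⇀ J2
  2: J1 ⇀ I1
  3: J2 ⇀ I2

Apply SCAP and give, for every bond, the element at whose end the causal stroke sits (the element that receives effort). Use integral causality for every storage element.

#1 →J2  (Se1 (Se) sets effort on bond)
#0 →J1  (J2 effort already set via bond 1)
#3 →I2  (J2: bond 1 brought effort, rest push out)
#2 →I1  (only one flow-in slot at J1)

β0 |J1
β1 |J2
β2 |I1
β3 |I2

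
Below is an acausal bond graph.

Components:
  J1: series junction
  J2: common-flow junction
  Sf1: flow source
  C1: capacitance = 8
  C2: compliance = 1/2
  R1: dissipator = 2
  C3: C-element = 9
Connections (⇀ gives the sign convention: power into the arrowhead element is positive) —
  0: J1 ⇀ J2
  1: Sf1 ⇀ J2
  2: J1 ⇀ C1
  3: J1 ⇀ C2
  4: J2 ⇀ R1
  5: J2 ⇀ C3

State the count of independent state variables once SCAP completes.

3  (C1, C2, C3 all integral)

b1 →Sf1  (Sf1 fixes flow; stroke at Sf1)
b0 →J2  (1-jn J2 has f-setter on 1)
b4 →J2  (common-f at J2 fixed by 1)
b5 →J2  (common-f at J2 fixed by 1)
b2 →J1  (1-jn J1 has f-setter on 0)
b3 →J1  (1-jn J1 has f-setter on 0)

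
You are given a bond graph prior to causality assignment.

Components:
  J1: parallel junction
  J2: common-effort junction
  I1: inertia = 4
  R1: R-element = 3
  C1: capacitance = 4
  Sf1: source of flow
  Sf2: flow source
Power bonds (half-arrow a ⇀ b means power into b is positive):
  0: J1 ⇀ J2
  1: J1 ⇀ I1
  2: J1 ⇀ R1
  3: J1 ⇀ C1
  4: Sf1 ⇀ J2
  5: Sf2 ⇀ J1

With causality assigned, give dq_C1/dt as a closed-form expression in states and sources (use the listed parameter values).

dq_C1/dt = F_Sf1 + F_Sf2 - p_I1/4 - q_C1/12

b4 |Sf1  (Sf1 (Sf) sets flow on bond)
b5 |Sf2  (source Sf2 imposes f)
b0 |J2  (only one effort-in slot at J2)
b1 |I1  (prefer integral on I1)
b3 |J1  (C1: C, integral causality)
b2 |R1  (common-e at J1 fixed by 3)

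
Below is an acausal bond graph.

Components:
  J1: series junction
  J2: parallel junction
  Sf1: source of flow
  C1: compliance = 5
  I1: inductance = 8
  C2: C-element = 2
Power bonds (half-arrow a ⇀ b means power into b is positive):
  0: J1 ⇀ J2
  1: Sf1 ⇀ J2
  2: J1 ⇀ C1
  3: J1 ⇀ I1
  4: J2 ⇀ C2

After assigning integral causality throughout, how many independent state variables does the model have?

3  (C1, C2, I1 all integral)

bond 1 →Sf1  (Sf1 fixes flow; stroke at Sf1)
bond 2 →J1  (C1 integral (e out))
bond 3 →I1  (I1: I, integral causality)
bond 0 →J1  (J1: bond 3 brought flow, rest push out)
bond 4 →J2  (closing 0-jn rule on J2)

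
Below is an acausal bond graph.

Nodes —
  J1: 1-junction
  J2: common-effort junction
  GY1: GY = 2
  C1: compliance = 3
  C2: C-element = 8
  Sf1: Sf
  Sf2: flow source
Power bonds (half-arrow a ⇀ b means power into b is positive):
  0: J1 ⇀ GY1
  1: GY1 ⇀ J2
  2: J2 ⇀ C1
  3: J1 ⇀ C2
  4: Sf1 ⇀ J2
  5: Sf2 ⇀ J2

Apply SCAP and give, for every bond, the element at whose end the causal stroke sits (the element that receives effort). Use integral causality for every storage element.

β0 stroke→GY1
β1 stroke→GY1
β2 stroke→J2
β3 stroke→J1
β4 stroke→Sf1
β5 stroke→Sf2

bond 4 →Sf1  (Sf1 fixes flow; stroke at Sf1)
bond 5 →Sf2  (Sf2: flow source, stroke at near end)
bond 2 →J2  (prefer integral on C1)
bond 1 →GY1  (common-e at J2 fixed by 2)
bond 0 →GY1  (GY GY1: same side as bond 1)
bond 3 →J1  (common-f at J1 fixed by 0)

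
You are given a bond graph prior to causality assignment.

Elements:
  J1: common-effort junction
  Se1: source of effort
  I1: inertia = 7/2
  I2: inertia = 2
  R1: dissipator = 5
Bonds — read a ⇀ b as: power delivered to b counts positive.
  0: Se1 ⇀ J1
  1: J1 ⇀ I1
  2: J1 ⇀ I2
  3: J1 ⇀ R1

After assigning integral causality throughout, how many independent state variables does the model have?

β0 |J1  (Se1 (Se) sets effort on bond)
β1 |I1  (J1: bond 0 brought effort, rest push out)
β2 |I2  (J1: bond 0 brought effort, rest push out)
β3 |R1  (0-jn J1 has e-setter on 0)

2  (I1, I2 all integral)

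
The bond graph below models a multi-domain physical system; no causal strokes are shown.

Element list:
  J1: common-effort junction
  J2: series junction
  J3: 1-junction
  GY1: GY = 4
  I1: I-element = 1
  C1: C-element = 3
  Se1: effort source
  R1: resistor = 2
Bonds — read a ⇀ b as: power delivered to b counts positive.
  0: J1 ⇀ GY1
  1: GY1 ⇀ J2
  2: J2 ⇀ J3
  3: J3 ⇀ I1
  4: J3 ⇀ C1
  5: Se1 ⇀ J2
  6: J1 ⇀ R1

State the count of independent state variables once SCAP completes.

2  (C1, I1 all integral)

bond 5 →J2  (source Se1 imposes e)
bond 3 →I1  (I1 integral (f out))
bond 2 →J3  (common-f at J3 fixed by 3)
bond 4 →J3  (J3 flow already set via bond 3)
bond 1 →J2  (common-f at J2 fixed by 2)
bond 0 →J1  (through GY1, causality inverts; strokes same side of GY1)
bond 6 →R1  (J1: bond 0 brought effort, rest push out)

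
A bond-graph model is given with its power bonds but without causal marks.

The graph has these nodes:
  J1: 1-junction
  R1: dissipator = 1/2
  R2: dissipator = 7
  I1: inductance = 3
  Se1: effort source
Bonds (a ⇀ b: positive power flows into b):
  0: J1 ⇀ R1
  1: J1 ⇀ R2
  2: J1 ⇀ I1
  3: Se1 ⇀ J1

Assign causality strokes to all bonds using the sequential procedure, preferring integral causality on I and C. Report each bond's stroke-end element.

bond 3 stroke→J1  (Se1 fixes effort; stroke away)
bond 2 stroke→I1  (prefer integral on I1)
bond 0 stroke→J1  (common-f at J1 fixed by 2)
bond 1 stroke→J1  (common-f at J1 fixed by 2)

β0 |J1
β1 |J1
β2 |I1
β3 |J1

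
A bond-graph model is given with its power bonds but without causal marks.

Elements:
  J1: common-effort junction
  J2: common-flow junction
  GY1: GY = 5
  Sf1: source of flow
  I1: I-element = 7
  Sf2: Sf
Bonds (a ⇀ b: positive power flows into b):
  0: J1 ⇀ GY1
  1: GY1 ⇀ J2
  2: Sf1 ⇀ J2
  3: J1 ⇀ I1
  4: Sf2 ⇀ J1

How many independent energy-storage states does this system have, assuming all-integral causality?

1  (I1 all integral)

bond 2 |Sf1  (Sf1 fixes flow; stroke at Sf1)
bond 4 |Sf2  (Sf2 (Sf) sets flow on bond)
bond 1 |J2  (common-f at J2 fixed by 2)
bond 0 |J1  (GY1 both-in/both-out from 1)
bond 3 |I1  (0-jn J1 has e-setter on 0)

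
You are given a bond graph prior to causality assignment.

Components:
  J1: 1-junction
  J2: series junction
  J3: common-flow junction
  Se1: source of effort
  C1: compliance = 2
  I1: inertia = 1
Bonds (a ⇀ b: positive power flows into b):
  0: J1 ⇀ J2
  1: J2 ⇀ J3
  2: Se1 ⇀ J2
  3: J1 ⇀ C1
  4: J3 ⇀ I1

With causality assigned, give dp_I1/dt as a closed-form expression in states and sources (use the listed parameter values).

#2 stroke→J2  (Se1: effort source, stroke at far end)
#3 stroke→J1  (C1: C, integral causality)
#0 stroke→J2  (J1 needs exactly one f-in)
#1 stroke→J3  (J2 needs exactly one f-in)
#4 stroke→I1  (J3 needs exactly one f-in)

dp_I1/dt = E_Se1 - q_C1/2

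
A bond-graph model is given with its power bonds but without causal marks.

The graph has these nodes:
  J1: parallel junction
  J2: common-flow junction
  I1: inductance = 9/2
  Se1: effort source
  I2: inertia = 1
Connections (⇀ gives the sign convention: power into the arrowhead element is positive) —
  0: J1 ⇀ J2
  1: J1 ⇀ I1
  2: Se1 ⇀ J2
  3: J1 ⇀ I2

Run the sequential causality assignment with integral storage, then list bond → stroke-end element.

β2 stroke→J2  (Se1 fixes effort; stroke away)
β0 stroke→J1  (closing 1-jn rule on J2)
β1 stroke→I1  (J1 effort already set via bond 0)
β3 stroke→I2  (0-jn J1 has e-setter on 0)

b0 →J1
b1 →I1
b2 →J2
b3 →I2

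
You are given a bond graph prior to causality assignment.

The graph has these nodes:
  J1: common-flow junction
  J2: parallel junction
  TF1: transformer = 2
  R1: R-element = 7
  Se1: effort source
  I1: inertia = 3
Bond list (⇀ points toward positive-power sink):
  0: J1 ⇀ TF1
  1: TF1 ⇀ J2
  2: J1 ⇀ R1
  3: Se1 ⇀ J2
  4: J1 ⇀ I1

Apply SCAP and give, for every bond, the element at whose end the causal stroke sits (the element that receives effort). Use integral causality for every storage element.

#3 |J2  (source Se1 imposes e)
#1 |TF1  (J2: bond 3 brought effort, rest push out)
#0 |J1  (TF1 one-in-one-out from 1)
#4 |I1  (prefer integral on I1)
#2 |J1  (1-jn J1 has f-setter on 4)

bond 0 stroke→J1
bond 1 stroke→TF1
bond 2 stroke→J1
bond 3 stroke→J2
bond 4 stroke→I1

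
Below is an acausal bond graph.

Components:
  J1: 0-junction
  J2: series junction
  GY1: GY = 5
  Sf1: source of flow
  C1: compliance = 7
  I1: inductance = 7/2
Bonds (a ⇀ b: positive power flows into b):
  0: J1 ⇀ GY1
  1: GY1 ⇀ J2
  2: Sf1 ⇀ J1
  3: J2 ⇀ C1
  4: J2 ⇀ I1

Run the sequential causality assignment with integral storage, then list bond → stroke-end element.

#2 |Sf1  (Sf1: flow source, stroke at near end)
#0 |J1  (J1: last free bond brings effort in)
#1 |J2  (GY GY1: same side as bond 0)
#3 |J2  (C1 integral (e out))
#4 |I1  (J2: last free bond brings flow in)

b0 →J1
b1 →J2
b2 →Sf1
b3 →J2
b4 →I1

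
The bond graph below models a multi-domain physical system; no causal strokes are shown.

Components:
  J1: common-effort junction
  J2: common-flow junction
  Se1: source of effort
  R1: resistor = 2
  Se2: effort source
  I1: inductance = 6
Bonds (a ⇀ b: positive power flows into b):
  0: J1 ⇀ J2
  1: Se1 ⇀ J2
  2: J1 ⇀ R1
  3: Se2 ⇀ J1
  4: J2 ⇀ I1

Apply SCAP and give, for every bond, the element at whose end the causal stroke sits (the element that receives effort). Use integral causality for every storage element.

#0 |J2
#1 |J2
#2 |R1
#3 |J1
#4 |I1

b1 stroke at J2  (Se1 fixes effort; stroke away)
b3 stroke at J1  (Se2 (Se) sets effort on bond)
b0 stroke at J2  (J1: bond 3 brought effort, rest push out)
b2 stroke at R1  (J1: bond 3 brought effort, rest push out)
b4 stroke at I1  (J2 needs exactly one f-in)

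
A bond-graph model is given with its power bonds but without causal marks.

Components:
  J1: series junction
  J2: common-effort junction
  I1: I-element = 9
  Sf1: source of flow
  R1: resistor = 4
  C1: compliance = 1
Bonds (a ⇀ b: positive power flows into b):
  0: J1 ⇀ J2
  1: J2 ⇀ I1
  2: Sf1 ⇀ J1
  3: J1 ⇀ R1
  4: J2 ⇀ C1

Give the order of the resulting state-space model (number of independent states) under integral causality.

#2 stroke at Sf1  (source Sf1 imposes f)
#0 stroke at J1  (1-jn J1 has f-setter on 2)
#3 stroke at J1  (J1: bond 2 brought flow, rest push out)
#1 stroke at I1  (I1: I, integral causality)
#4 stroke at J2  (only one effort-in slot at J2)

2  (C1, I1 all integral)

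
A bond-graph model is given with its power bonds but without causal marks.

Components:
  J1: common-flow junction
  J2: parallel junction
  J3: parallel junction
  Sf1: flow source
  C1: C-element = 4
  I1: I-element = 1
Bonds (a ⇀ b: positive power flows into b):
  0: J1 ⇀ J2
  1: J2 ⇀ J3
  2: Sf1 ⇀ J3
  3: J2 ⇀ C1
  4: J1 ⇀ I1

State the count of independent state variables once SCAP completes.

#2 stroke at Sf1  (Sf1: flow source, stroke at near end)
#1 stroke at J3  (J3: last free bond brings effort in)
#3 stroke at J2  (prefer integral on C1)
#0 stroke at J1  (0-jn J2 has e-setter on 3)
#4 stroke at I1  (J1 needs exactly one f-in)

2  (C1, I1 all integral)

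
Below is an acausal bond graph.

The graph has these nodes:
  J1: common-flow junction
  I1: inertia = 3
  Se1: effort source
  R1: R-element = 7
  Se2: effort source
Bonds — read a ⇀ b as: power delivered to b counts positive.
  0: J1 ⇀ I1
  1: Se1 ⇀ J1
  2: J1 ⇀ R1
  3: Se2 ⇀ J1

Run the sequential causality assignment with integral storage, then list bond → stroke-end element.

bond 0 |I1
bond 1 |J1
bond 2 |J1
bond 3 |J1

bond 1 stroke at J1  (Se1 (Se) sets effort on bond)
bond 3 stroke at J1  (Se2: effort source, stroke at far end)
bond 0 stroke at I1  (I1 integral (f out))
bond 2 stroke at J1  (J1 flow already set via bond 0)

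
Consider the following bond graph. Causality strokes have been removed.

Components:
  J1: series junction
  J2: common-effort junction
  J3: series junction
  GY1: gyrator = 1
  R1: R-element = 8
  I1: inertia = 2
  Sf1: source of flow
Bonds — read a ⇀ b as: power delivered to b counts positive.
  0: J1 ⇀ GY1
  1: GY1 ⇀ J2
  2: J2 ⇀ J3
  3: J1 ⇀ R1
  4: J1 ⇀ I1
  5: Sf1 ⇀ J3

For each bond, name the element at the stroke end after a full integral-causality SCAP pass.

β0 stroke at J1
β1 stroke at J2
β2 stroke at J3
β3 stroke at J1
β4 stroke at I1
β5 stroke at Sf1

bond 5 |Sf1  (Sf1: flow source, stroke at near end)
bond 2 |J3  (common-f at J3 fixed by 5)
bond 1 |J2  (J2 needs exactly one e-in)
bond 0 |J1  (GY1 both-in/both-out from 1)
bond 4 |I1  (I1 outputs flow p/I1)
bond 3 |J1  (J1 flow already set via bond 4)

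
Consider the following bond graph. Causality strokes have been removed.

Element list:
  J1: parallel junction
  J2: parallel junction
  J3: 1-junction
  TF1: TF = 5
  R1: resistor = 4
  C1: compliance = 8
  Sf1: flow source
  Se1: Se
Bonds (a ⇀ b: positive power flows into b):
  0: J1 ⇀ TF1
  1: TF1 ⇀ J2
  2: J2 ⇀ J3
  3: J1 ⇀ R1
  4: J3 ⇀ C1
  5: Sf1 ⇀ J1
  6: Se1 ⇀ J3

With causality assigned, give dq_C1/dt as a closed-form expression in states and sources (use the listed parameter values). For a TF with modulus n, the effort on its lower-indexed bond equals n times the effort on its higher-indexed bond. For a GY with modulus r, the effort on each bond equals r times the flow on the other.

bond 5 stroke at Sf1  (source Sf1 imposes f)
bond 6 stroke at J3  (Se1 fixes effort; stroke away)
bond 4 stroke at J3  (C1 outputs effort q/C1)
bond 2 stroke at J2  (J3 needs exactly one f-in)
bond 1 stroke at TF1  (J2 effort already set via bond 2)
bond 0 stroke at J1  (through TF1, causality passes straight; one stroke at TF1)
bond 3 stroke at R1  (J1: bond 0 brought effort, rest push out)

dq_C1/dt = 25*E_Se1/4 + 5*F_Sf1 - 25*q_C1/32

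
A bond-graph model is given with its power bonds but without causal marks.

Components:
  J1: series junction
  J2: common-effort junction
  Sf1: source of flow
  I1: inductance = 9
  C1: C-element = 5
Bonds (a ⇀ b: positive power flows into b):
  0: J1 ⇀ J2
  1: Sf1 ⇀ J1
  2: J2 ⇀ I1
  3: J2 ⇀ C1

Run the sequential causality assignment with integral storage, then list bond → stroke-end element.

bond 1 stroke→Sf1  (source Sf1 imposes f)
bond 0 stroke→J1  (1-jn J1 has f-setter on 1)
bond 2 stroke→I1  (prefer integral on I1)
bond 3 stroke→J2  (J2: last free bond brings effort in)

b0 stroke at J1
b1 stroke at Sf1
b2 stroke at I1
b3 stroke at J2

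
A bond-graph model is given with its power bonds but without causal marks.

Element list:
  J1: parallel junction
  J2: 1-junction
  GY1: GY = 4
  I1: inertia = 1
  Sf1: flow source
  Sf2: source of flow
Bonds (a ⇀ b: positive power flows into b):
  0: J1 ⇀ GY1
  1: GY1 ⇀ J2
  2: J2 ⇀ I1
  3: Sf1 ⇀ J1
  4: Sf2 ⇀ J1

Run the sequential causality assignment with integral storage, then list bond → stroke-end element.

#3 stroke at Sf1  (Sf1 (Sf) sets flow on bond)
#4 stroke at Sf2  (source Sf2 imposes f)
#0 stroke at J1  (J1 needs exactly one e-in)
#1 stroke at J2  (through GY1, causality inverts; strokes same side of GY1)
#2 stroke at I1  (closing 1-jn rule on J2)

b0 stroke at J1
b1 stroke at J2
b2 stroke at I1
b3 stroke at Sf1
b4 stroke at Sf2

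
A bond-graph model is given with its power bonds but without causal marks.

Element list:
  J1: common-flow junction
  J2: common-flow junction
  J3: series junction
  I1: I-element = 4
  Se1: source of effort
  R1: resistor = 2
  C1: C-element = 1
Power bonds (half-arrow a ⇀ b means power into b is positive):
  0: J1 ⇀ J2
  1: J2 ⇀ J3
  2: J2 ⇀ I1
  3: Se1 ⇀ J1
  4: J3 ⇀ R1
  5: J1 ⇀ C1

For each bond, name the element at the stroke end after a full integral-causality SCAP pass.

bond 0 stroke at J2
bond 1 stroke at J2
bond 2 stroke at I1
bond 3 stroke at J1
bond 4 stroke at J3
bond 5 stroke at J1

bond 3 |J1  (Se1 (Se) sets effort on bond)
bond 2 |I1  (I1 outputs flow p/I1)
bond 0 |J2  (common-f at J2 fixed by 2)
bond 1 |J2  (J2 flow already set via bond 2)
bond 4 |J3  (J3: bond 1 brought flow, rest push out)
bond 5 |J1  (1-jn J1 has f-setter on 0)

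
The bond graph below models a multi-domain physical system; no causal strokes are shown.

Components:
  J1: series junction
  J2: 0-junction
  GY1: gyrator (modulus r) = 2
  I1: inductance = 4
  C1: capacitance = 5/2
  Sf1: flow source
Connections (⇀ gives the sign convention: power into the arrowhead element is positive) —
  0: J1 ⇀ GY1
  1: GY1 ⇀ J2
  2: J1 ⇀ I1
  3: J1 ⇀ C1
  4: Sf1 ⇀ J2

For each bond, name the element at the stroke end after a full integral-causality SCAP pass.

bond 0 |J1
bond 1 |J2
bond 2 |I1
bond 3 |J1
bond 4 |Sf1

bond 4 stroke at Sf1  (source Sf1 imposes f)
bond 1 stroke at J2  (closing 0-jn rule on J2)
bond 0 stroke at J1  (GY GY1: same side as bond 1)
bond 2 stroke at I1  (prefer integral on I1)
bond 3 stroke at J1  (1-jn J1 has f-setter on 2)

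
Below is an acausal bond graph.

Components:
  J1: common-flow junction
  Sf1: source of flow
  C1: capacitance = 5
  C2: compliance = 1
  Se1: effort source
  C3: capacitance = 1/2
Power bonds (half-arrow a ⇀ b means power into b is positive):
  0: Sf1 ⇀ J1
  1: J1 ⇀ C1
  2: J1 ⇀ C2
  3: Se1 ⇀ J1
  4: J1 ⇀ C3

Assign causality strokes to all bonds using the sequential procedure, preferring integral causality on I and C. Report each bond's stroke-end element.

#0 |Sf1  (Sf1 fixes flow; stroke at Sf1)
#3 |J1  (Se1: effort source, stroke at far end)
#1 |J1  (common-f at J1 fixed by 0)
#2 |J1  (J1 flow already set via bond 0)
#4 |J1  (J1 flow already set via bond 0)

β0 |Sf1
β1 |J1
β2 |J1
β3 |J1
β4 |J1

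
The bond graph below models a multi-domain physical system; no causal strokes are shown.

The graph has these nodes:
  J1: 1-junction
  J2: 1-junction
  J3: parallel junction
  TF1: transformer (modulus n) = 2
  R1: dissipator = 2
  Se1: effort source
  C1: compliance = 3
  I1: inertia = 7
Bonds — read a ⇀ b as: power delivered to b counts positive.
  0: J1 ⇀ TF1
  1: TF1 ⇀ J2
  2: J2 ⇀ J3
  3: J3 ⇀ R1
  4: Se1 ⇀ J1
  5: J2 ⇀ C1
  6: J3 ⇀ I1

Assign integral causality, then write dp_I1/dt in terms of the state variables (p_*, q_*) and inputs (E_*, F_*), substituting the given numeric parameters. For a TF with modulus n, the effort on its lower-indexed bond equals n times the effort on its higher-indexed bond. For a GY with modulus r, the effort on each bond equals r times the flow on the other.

dp_I1/dt = E_Se1/2 - q_C1/3

β4 stroke→J1  (Se1: effort source, stroke at far end)
β0 stroke→TF1  (only one flow-in slot at J1)
β1 stroke→J2  (through TF1, causality passes straight; one stroke at TF1)
β5 stroke→J2  (C1: C, integral causality)
β2 stroke→J3  (only one flow-in slot at J2)
β3 stroke→R1  (0-jn J3 has e-setter on 2)
β6 stroke→I1  (0-jn J3 has e-setter on 2)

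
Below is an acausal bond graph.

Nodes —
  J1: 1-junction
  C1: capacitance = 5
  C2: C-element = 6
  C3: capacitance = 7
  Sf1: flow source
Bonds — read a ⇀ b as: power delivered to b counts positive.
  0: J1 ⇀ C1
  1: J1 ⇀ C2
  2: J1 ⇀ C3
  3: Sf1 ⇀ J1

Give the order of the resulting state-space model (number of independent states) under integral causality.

β3 stroke→Sf1  (Sf1 fixes flow; stroke at Sf1)
β0 stroke→J1  (1-jn J1 has f-setter on 3)
β1 stroke→J1  (J1: bond 3 brought flow, rest push out)
β2 stroke→J1  (common-f at J1 fixed by 3)

3  (C1, C2, C3 all integral)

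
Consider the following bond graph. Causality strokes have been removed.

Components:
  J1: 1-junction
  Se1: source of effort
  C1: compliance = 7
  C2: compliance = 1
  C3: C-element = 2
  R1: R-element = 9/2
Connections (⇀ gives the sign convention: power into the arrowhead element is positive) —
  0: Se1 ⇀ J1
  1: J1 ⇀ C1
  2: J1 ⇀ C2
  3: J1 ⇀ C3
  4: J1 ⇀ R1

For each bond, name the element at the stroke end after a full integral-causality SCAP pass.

bond 0 stroke at J1  (Se1 fixes effort; stroke away)
bond 1 stroke at J1  (prefer integral on C1)
bond 2 stroke at J1  (C2 outputs effort q/C2)
bond 3 stroke at J1  (C3 outputs effort q/C3)
bond 4 stroke at R1  (only one flow-in slot at J1)

bond 0 |J1
bond 1 |J1
bond 2 |J1
bond 3 |J1
bond 4 |R1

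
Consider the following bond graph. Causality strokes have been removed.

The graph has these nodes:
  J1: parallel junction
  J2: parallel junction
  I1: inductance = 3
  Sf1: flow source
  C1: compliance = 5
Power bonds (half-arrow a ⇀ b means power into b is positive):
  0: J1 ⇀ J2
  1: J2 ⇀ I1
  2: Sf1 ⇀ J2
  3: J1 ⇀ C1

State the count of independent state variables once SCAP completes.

#2 |Sf1  (source Sf1 imposes f)
#1 |I1  (I1: I, integral causality)
#0 |J2  (closing 0-jn rule on J2)
#3 |J1  (J1 needs exactly one e-in)

2  (C1, I1 all integral)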